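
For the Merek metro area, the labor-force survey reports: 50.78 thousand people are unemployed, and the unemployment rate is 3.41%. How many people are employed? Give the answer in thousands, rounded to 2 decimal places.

About 1,438.37 thousand are employed.

Labor force = U / u = 50.78 / 0.0341 ≈ 1,489.15 thousand.
Employed = labor force − unemployed = 1,489.15 − 50.78 = 1,438.37 thousand.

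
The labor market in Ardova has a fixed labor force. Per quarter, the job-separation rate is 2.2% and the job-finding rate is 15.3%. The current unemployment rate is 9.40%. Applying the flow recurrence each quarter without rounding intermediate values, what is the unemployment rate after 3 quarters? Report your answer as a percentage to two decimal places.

With a fixed labor force, u_{t+1} = u_t + s·(1−u_t) − f·u_t = u_t·(1−s−f) + s.
Here 1−s−f = 0.825 and s = 0.022.
u_1 = 0.094000 × 0.825 + 0.022 = 0.099550.
u_2 = 0.099550 × 0.825 + 0.022 = 0.104129.
u_3 = 0.104129 × 0.825 + 0.022 = 0.107906.

Unemployment rate after three quarters ≈ 10.79%.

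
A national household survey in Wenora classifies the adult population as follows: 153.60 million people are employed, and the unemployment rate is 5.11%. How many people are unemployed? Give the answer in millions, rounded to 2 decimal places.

Let U be the number unemployed. The labor force is E + U, and U/(E+U) = 0.0511.
So U = 0.0511 × 153.60 / (1 − 0.0511) = 7.8490 / 0.9489 ≈ 8.27 million.

About 8.27 million are unemployed.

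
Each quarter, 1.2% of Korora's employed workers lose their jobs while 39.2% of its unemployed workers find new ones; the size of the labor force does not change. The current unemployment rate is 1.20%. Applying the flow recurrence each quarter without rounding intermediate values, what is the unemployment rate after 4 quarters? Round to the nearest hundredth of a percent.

Unemployment rate after four quarters ≈ 2.75%.

With a fixed labor force, u_{t+1} = u_t + s·(1−u_t) − f·u_t = u_t·(1−s−f) + s.
Here 1−s−f = 0.596 and s = 0.012.
u_1 = 0.012000 × 0.596 + 0.012 = 0.019152.
u_2 = 0.019152 × 0.596 + 0.012 = 0.023415.
u_3 = 0.023415 × 0.596 + 0.012 = 0.025955.
u_4 = 0.025955 × 0.596 + 0.012 = 0.027469.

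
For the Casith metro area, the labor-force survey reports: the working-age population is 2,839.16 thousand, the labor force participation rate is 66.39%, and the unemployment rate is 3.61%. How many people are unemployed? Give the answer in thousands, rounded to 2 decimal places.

About 68.05 thousand are unemployed.

Labor force = 0.6639 × 2,839.16 = 1,884.92 thousand.
Unemployed = 0.0361 × 1,884.92 ≈ 68.05 thousand.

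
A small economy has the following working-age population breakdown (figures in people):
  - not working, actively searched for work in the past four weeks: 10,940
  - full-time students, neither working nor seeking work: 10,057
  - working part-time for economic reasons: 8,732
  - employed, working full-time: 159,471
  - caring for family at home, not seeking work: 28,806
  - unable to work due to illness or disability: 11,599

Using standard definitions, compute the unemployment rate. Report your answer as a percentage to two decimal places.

Unemployment rate ≈ 6.11%.

Employed = 8,732 + 159,471 = 168,203 (anyone who worked, including part-time for economic reasons, counts as employed).
Unemployed = 10,940.
Labor force = 168,203 + 10,940 = 179,143.
Unemployment rate = 10,940 / 179,143 = 6.11%.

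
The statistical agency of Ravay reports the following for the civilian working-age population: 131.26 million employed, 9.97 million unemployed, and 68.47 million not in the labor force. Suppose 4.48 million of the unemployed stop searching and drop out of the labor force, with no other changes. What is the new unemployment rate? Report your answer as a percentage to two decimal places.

Initially, labor force = 131.26 + 9.97 = 141.23 million, so u = 9.97/141.23 = 7.06%.
After the change, unemployed and labor force both fall by 4.48 → E = 131.26, U = 5.49, labor force = 136.75 million.
New unemployment rate = 5.49 / 136.75 = 4.01%.

New unemployment rate ≈ 4.01%.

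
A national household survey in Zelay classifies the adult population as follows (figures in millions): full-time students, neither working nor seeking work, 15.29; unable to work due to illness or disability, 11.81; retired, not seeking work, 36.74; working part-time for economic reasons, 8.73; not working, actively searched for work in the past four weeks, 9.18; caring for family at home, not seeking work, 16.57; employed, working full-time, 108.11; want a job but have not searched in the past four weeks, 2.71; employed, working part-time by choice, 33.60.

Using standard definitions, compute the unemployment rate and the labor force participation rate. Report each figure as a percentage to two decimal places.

Employed = 8.73 + 108.11 + 33.60 = 150.44 million (anyone who worked, including part-time for economic reasons, counts as employed).
Unemployed = 9.18 million.
Labor force = 150.44 + 9.18 = 159.62 million.
Not in labor force = 15.29 + 11.81 + 36.74 + 16.57 + 2.71 = 83.12 million (those not working and not actively searching are outside the labor force — including those who want a job but have given up searching).
Civilian working-age population = 159.62 + 83.12 = 242.74 million.
Unemployment rate = 9.18 / 159.62 = 5.75%.
Labor force participation rate = 159.62 / 242.74 = 65.76%.

Unemployment rate ≈ 5.75%; labor force participation rate ≈ 65.76%.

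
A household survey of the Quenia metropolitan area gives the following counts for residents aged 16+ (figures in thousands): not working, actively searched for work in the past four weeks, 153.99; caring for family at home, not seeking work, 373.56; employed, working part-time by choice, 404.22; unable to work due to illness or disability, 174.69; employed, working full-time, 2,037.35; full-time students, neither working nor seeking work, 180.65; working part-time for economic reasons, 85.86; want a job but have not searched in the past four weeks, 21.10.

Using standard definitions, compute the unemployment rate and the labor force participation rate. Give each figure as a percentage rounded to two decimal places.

Employed = 404.22 + 2,037.35 + 85.86 = 2,527.43 thousand (anyone who worked, including part-time for economic reasons, counts as employed).
Unemployed = 153.99 thousand.
Labor force = 2,527.43 + 153.99 = 2,681.42 thousand.
Not in labor force = 373.56 + 174.69 + 180.65 + 21.10 = 750.00 thousand (those not working and not actively searching are outside the labor force — including those who want a job but have given up searching).
Civilian working-age population = 2,681.42 + 750.00 = 3,431.42 thousand.
Unemployment rate = 153.99 / 2,681.42 = 5.74%.
Labor force participation rate = 2,681.42 / 3,431.42 = 78.14%.

Unemployment rate ≈ 5.74%; labor force participation rate ≈ 78.14%.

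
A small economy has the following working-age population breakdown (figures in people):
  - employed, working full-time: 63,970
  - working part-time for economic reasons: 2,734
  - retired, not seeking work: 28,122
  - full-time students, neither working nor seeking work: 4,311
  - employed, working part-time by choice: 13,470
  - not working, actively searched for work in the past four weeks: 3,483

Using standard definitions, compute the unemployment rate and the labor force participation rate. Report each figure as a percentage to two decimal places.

Employed = 63,970 + 2,734 + 13,470 = 80,174 (anyone who worked, including part-time for economic reasons, counts as employed).
Unemployed = 3,483.
Labor force = 80,174 + 3,483 = 83,657.
Not in labor force = 28,122 + 4,311 = 32,433 (those not working and not actively searching are outside the labor force).
Civilian working-age population = 83,657 + 32,433 = 116,090.
Unemployment rate = 3,483 / 83,657 = 4.16%.
Labor force participation rate = 83,657 / 116,090 = 72.06%.

Unemployment rate ≈ 4.16%; labor force participation rate ≈ 72.06%.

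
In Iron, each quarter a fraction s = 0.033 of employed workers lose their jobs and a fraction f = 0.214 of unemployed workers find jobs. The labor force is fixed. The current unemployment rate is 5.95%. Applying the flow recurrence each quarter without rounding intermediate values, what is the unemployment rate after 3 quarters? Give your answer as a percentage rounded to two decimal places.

Unemployment rate after three quarters ≈ 10.20%.

With a fixed labor force, u_{t+1} = u_t + s·(1−u_t) − f·u_t = u_t·(1−s−f) + s.
Here 1−s−f = 0.753 and s = 0.033.
u_1 = 0.059500 × 0.753 + 0.033 = 0.077803.
u_2 = 0.077803 × 0.753 + 0.033 = 0.091586.
u_3 = 0.091586 × 0.753 + 0.033 = 0.101964.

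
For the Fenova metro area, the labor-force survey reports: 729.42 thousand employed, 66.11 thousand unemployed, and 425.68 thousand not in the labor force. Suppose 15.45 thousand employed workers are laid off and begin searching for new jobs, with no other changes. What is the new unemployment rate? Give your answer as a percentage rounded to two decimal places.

Initially, labor force = 729.42 + 66.11 = 795.53 thousand, so u = 66.11/795.53 = 8.31%.
After the change, employed falls and unemployed rises by 15.45; labor force unchanged → E = 713.97, U = 81.56, labor force = 795.53 thousand.
New unemployment rate = 81.56 / 795.53 = 10.25%.

New unemployment rate ≈ 10.25%.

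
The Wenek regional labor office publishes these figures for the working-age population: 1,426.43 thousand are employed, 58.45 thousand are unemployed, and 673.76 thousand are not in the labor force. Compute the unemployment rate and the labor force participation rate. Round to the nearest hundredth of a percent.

Labor force = employed + unemployed = 1,426.43 + 58.45 = 1,484.88 thousand.
Working-age population = 1,484.88 + 673.76 = 2,158.64 thousand.
Unemployment rate = 58.45 / 1,484.88 = 3.94%.
Labor force participation rate = 1,484.88 / 2,158.64 = 68.79%.

Unemployment rate ≈ 3.94%; labor force participation rate ≈ 68.79%.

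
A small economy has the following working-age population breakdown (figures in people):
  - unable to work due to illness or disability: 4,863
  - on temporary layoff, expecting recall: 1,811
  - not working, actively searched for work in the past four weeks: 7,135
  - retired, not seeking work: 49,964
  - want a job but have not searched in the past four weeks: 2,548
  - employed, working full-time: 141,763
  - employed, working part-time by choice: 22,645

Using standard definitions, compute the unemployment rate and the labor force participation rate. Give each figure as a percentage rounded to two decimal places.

Employed = 141,763 + 22,645 = 164,408.
Unemployed = 1,811 + 7,135 = 8,946 (jobless and actively searching, or on temporary layoff).
Labor force = 164,408 + 8,946 = 173,354.
Not in labor force = 4,863 + 49,964 + 2,548 = 57,375 (those not working and not actively searching are outside the labor force — including those who want a job but have given up searching).
Civilian working-age population = 173,354 + 57,375 = 230,729.
Unemployment rate = 8,946 / 173,354 = 5.16%.
Labor force participation rate = 173,354 / 230,729 = 75.13%.

Unemployment rate ≈ 5.16%; labor force participation rate ≈ 75.13%.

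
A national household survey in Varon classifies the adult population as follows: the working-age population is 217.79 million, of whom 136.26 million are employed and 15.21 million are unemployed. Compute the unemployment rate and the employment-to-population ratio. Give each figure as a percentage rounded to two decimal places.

Labor force = employed + unemployed = 136.26 + 15.21 = 151.47 million.
Unemployment rate = 15.21 / 151.47 = 10.04%.
Employment-population ratio = 136.26 / 217.79 = 62.56%.

Unemployment rate ≈ 10.04%; employment-population ratio ≈ 62.56%.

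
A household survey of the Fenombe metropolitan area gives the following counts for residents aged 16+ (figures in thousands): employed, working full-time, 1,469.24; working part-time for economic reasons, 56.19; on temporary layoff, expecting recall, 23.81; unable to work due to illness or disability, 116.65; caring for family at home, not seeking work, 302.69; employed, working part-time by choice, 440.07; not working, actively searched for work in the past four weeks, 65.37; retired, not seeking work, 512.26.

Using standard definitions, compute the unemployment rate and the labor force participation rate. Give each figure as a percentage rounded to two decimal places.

Unemployment rate ≈ 4.34%; labor force participation rate ≈ 68.80%.

Employed = 1,469.24 + 56.19 + 440.07 = 1,965.50 thousand (anyone who worked, including part-time for economic reasons, counts as employed).
Unemployed = 23.81 + 65.37 = 89.18 thousand (jobless and actively searching, or on temporary layoff).
Labor force = 1,965.50 + 89.18 = 2,054.68 thousand.
Not in labor force = 116.65 + 302.69 + 512.26 = 931.60 thousand (those not working and not actively searching are outside the labor force).
Civilian working-age population = 2,054.68 + 931.60 = 2,986.28 thousand.
Unemployment rate = 89.18 / 2,054.68 = 4.34%.
Labor force participation rate = 2,054.68 / 2,986.28 = 68.80%.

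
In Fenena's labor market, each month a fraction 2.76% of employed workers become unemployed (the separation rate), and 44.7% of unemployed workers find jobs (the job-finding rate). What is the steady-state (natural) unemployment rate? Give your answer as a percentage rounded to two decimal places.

At steady state the flows balance: s·E = f·U, so U/(E+U) = s/(s+f).
u* = 2.76 / (2.76 + 44.7) = 2.76 / 47.46 = 5.82%.

Steady-state unemployment rate ≈ 5.82%.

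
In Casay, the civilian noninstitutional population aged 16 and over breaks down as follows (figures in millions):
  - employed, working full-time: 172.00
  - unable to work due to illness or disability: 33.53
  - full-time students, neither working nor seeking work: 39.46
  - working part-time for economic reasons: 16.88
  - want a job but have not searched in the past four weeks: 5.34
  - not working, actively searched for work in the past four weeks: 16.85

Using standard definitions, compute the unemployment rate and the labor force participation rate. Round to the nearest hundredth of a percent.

Unemployment rate ≈ 8.19%; labor force participation rate ≈ 72.42%.

Employed = 172.00 + 16.88 = 188.88 million (anyone who worked, including part-time for economic reasons, counts as employed).
Unemployed = 16.85 million.
Labor force = 188.88 + 16.85 = 205.73 million.
Not in labor force = 33.53 + 39.46 + 5.34 = 78.33 million (those not working and not actively searching are outside the labor force — including those who want a job but have given up searching).
Civilian working-age population = 205.73 + 78.33 = 284.06 million.
Unemployment rate = 16.85 / 205.73 = 8.19%.
Labor force participation rate = 205.73 / 284.06 = 72.42%.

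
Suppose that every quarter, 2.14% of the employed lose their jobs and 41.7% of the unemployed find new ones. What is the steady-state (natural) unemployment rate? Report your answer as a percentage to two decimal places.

Steady-state unemployment rate ≈ 4.88%.

At steady state the flows balance: s·E = f·U, so U/(E+U) = s/(s+f).
u* = 2.14 / (2.14 + 41.7) = 2.14 / 43.84 = 4.88%.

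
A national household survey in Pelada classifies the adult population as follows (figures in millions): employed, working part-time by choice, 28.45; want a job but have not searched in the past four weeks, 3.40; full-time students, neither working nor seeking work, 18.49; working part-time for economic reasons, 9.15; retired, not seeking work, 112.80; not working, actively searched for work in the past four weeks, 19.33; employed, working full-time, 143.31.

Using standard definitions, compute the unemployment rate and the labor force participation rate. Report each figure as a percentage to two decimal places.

Employed = 28.45 + 9.15 + 143.31 = 180.91 million (anyone who worked, including part-time for economic reasons, counts as employed).
Unemployed = 19.33 million.
Labor force = 180.91 + 19.33 = 200.24 million.
Not in labor force = 3.40 + 18.49 + 112.80 = 134.69 million (those not working and not actively searching are outside the labor force — including those who want a job but have given up searching).
Civilian working-age population = 200.24 + 134.69 = 334.93 million.
Unemployment rate = 19.33 / 200.24 = 9.65%.
Labor force participation rate = 200.24 / 334.93 = 59.79%.

Unemployment rate ≈ 9.65%; labor force participation rate ≈ 59.79%.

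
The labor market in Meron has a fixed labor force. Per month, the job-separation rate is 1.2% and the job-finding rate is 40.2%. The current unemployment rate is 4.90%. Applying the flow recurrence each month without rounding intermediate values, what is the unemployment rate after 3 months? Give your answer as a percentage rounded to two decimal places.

With a fixed labor force, u_{t+1} = u_t + s·(1−u_t) − f·u_t = u_t·(1−s−f) + s.
Here 1−s−f = 0.586 and s = 0.012.
u_1 = 0.049000 × 0.586 + 0.012 = 0.040714.
u_2 = 0.040714 × 0.586 + 0.012 = 0.035858.
u_3 = 0.035858 × 0.586 + 0.012 = 0.033013.

Unemployment rate after three months ≈ 3.30%.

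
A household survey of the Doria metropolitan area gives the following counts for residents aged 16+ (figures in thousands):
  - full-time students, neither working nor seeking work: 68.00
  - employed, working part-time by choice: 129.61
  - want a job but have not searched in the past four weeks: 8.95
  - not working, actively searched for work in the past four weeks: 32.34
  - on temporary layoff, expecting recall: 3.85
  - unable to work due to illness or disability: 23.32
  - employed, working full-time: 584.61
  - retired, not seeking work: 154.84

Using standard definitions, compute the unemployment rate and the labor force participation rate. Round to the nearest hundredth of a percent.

Unemployment rate ≈ 4.82%; labor force participation rate ≈ 74.63%.

Employed = 129.61 + 584.61 = 714.22 thousand.
Unemployed = 32.34 + 3.85 = 36.19 thousand (jobless and actively searching, or on temporary layoff).
Labor force = 714.22 + 36.19 = 750.41 thousand.
Not in labor force = 68.00 + 8.95 + 23.32 + 154.84 = 255.11 thousand (those not working and not actively searching are outside the labor force — including those who want a job but have given up searching).
Civilian working-age population = 750.41 + 255.11 = 1,005.52 thousand.
Unemployment rate = 36.19 / 750.41 = 4.82%.
Labor force participation rate = 750.41 / 1,005.52 = 74.63%.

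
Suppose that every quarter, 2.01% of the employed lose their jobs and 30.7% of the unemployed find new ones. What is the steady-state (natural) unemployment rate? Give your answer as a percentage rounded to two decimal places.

At steady state the flows balance: s·E = f·U, so U/(E+U) = s/(s+f).
u* = 2.01 / (2.01 + 30.7) = 2.01 / 32.71 = 6.14%.

Steady-state unemployment rate ≈ 6.14%.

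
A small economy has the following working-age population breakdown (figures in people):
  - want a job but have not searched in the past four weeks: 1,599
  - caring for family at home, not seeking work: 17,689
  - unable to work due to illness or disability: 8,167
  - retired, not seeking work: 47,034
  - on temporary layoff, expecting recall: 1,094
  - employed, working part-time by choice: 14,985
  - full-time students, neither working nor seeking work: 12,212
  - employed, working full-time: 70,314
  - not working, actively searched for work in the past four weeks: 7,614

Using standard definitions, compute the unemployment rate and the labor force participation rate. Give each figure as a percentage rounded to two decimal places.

Employed = 14,985 + 70,314 = 85,299.
Unemployed = 1,094 + 7,614 = 8,708 (jobless and actively searching, or on temporary layoff).
Labor force = 85,299 + 8,708 = 94,007.
Not in labor force = 1,599 + 17,689 + 8,167 + 47,034 + 12,212 = 86,701 (those not working and not actively searching are outside the labor force — including those who want a job but have given up searching).
Civilian working-age population = 94,007 + 86,701 = 180,708.
Unemployment rate = 8,708 / 94,007 = 9.26%.
Labor force participation rate = 94,007 / 180,708 = 52.02%.

Unemployment rate ≈ 9.26%; labor force participation rate ≈ 52.02%.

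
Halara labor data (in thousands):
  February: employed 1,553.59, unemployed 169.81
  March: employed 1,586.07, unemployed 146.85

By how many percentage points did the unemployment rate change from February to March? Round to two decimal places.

February: labor force = 1,553.59 + 169.81 = 1,723.40; u = 169.81/1,723.40 = 9.85%.
March: labor force = 1,586.07 + 146.85 = 1,732.92; u = 146.85/1,732.92 = 8.47%.
Change = 8.47% − 9.85% = −1.38 pp.

The unemployment rate changed by −1.38 percentage points.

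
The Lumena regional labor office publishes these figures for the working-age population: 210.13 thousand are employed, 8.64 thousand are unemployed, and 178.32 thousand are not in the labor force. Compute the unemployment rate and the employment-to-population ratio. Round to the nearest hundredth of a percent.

Unemployment rate ≈ 3.95%; employment-population ratio ≈ 52.92%.

Labor force = employed + unemployed = 210.13 + 8.64 = 218.77 thousand.
Working-age population = 218.77 + 178.32 = 397.09 thousand.
Unemployment rate = 8.64 / 218.77 = 3.95%.
Employment-population ratio = 210.13 / 397.09 = 52.92%.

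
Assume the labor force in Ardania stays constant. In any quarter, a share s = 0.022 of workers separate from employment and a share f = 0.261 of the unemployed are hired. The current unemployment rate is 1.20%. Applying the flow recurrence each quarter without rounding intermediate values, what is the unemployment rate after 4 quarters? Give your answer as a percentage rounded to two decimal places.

Unemployment rate after four quarters ≈ 6.04%.

With a fixed labor force, u_{t+1} = u_t + s·(1−u_t) − f·u_t = u_t·(1−s−f) + s.
Here 1−s−f = 0.717 and s = 0.022.
u_1 = 0.012000 × 0.717 + 0.022 = 0.030604.
u_2 = 0.030604 × 0.717 + 0.022 = 0.043943.
u_3 = 0.043943 × 0.717 + 0.022 = 0.053507.
u_4 = 0.053507 × 0.717 + 0.022 = 0.060365.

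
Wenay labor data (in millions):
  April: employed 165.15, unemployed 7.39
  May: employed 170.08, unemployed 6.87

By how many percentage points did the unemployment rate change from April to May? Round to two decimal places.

The unemployment rate changed by −0.40 percentage points.

April: labor force = 165.15 + 7.39 = 172.54; u = 7.39/172.54 = 4.28%.
May: labor force = 170.08 + 6.87 = 176.95; u = 6.87/176.95 = 3.88%.
Change = 3.88% − 4.28% = −0.40 pp.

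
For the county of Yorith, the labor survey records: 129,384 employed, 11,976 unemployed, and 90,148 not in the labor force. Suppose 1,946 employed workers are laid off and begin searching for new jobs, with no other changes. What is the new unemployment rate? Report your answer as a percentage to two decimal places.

Initially, labor force = 129,384 + 11,976 = 141,360, so u = 11,976/141,360 = 8.47%.
After the change, employed falls and unemployed rises by 1,946; labor force unchanged → E = 127,438, U = 13,922, labor force = 141,360.
New unemployment rate = 13,922 / 141,360 = 9.85%.

New unemployment rate ≈ 9.85%.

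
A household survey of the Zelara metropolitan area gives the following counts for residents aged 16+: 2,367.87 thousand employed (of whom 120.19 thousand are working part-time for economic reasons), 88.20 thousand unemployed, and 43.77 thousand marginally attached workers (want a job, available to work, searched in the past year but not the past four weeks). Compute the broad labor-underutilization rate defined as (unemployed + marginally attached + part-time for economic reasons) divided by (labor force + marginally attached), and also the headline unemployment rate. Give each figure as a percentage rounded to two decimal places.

Labor force = 2,367.87 + 88.20 = 2,456.07 thousand.
Numerator = 88.20 + 43.77 + 120.19 = 252.16 thousand.
Denominator = 2,456.07 + 43.77 = 2,499.84 thousand.
Broad rate = 252.16 / 2,499.84 = 10.09%.
Headline unemployment rate = 88.20 / 2,456.07 = 3.59%.

Broad underutilization rate ≈ 10.09%; headline unemployment rate ≈ 3.59%.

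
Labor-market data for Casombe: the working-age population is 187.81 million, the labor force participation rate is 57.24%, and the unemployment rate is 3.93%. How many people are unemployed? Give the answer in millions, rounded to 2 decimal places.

About 4.22 million are unemployed.

Labor force = 0.5724 × 187.81 = 107.50 million.
Unemployed = 0.0393 × 107.50 ≈ 4.22 million.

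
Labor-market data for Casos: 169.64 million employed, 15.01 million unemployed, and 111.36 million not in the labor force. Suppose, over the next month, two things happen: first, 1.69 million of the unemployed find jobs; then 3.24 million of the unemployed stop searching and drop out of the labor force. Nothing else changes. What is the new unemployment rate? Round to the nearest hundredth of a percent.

Initially, labor force = 169.64 + 15.01 = 184.65 million, so u = 15.01/184.65 = 8.13%.
After the first change, unemployed falls and employed rises by 1.69; labor force unchanged → E = 171.33, U = 13.32, labor force = 184.65 million.
After the second change, unemployed and labor force both fall by 3.24 → E = 171.33, U = 10.08, labor force = 181.41 million.
New unemployment rate = 10.08 / 181.41 = 5.56%.

New unemployment rate ≈ 5.56%.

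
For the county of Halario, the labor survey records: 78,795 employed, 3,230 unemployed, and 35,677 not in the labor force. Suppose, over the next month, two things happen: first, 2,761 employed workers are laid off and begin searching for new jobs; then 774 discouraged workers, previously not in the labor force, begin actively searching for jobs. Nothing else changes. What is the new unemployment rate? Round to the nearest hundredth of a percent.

New unemployment rate ≈ 8.17%.

Initially, labor force = 78,795 + 3,230 = 82,025, so u = 3,230/82,025 = 3.94%.
After the first change, employed falls and unemployed rises by 2,761; labor force unchanged → E = 76,034, U = 5,991, labor force = 82,025.
After the second change, unemployed and labor force both rise by 774 → E = 76,034, U = 6,765, labor force = 82,799.
New unemployment rate = 6,765 / 82,799 = 8.17%.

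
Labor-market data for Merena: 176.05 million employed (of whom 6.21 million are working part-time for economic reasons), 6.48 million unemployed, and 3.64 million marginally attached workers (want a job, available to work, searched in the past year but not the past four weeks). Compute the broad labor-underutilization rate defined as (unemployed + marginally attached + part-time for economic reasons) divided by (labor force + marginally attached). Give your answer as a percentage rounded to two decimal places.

Labor force = 176.05 + 6.48 = 182.53 million.
Numerator = 6.48 + 3.64 + 6.21 = 16.33 million.
Denominator = 182.53 + 3.64 = 186.17 million.
Broad rate = 16.33 / 186.17 = 8.77%.

Broad underutilization rate ≈ 8.77%.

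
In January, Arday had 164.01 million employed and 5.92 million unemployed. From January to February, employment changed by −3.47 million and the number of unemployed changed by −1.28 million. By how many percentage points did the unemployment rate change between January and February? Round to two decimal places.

The unemployment rate changed by −0.67 percentage points.

January: labor force = 164.01 + 5.92 = 169.93; u = 5.92/169.93 = 3.48%.
February: labor force = 160.54 + 4.64 = 165.18; u = 4.64/165.18 = 2.81%.
Change = 2.81% − 3.48% = −0.67 pp.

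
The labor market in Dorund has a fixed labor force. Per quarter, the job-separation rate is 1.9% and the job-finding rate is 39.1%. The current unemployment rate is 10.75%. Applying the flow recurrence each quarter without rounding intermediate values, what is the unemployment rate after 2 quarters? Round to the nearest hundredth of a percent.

With a fixed labor force, u_{t+1} = u_t + s·(1−u_t) − f·u_t = u_t·(1−s−f) + s.
Here 1−s−f = 0.590 and s = 0.019.
u_1 = 0.107500 × 0.590 + 0.019 = 0.082425.
u_2 = 0.082425 × 0.590 + 0.019 = 0.067631.

Unemployment rate after two quarters ≈ 6.76%.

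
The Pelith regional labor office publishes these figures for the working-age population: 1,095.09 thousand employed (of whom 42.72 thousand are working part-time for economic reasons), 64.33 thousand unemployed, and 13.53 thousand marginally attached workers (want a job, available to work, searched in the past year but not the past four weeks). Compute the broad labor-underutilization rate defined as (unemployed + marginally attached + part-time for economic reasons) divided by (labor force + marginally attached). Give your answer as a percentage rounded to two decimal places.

Labor force = 1,095.09 + 64.33 = 1,159.42 thousand.
Numerator = 64.33 + 13.53 + 42.72 = 120.58 thousand.
Denominator = 1,159.42 + 13.53 = 1,172.95 thousand.
Broad rate = 120.58 / 1,172.95 = 10.28%.

Broad underutilization rate ≈ 10.28%.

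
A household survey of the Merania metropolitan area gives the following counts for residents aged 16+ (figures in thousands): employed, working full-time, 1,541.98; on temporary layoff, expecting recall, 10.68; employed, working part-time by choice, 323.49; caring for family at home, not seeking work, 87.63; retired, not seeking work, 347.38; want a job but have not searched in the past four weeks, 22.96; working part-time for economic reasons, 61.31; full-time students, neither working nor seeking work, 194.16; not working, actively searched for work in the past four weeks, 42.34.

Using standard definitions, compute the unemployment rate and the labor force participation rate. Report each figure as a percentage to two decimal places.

Unemployment rate ≈ 2.68%; labor force participation rate ≈ 75.22%.

Employed = 1,541.98 + 323.49 + 61.31 = 1,926.78 thousand (anyone who worked, including part-time for economic reasons, counts as employed).
Unemployed = 10.68 + 42.34 = 53.02 thousand (jobless and actively searching, or on temporary layoff).
Labor force = 1,926.78 + 53.02 = 1,979.80 thousand.
Not in labor force = 87.63 + 347.38 + 22.96 + 194.16 = 652.13 thousand (those not working and not actively searching are outside the labor force — including those who want a job but have given up searching).
Civilian working-age population = 1,979.80 + 652.13 = 2,631.93 thousand.
Unemployment rate = 53.02 / 1,979.80 = 2.68%.
Labor force participation rate = 1,979.80 / 2,631.93 = 75.22%.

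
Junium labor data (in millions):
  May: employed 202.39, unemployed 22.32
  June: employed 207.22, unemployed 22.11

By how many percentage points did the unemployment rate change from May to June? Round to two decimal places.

May: labor force = 202.39 + 22.32 = 224.71; u = 22.32/224.71 = 9.93%.
June: labor force = 207.22 + 22.11 = 229.33; u = 22.11/229.33 = 9.64%.
Change = 9.64% − 9.93% = −0.29 pp.

The unemployment rate changed by −0.29 percentage points.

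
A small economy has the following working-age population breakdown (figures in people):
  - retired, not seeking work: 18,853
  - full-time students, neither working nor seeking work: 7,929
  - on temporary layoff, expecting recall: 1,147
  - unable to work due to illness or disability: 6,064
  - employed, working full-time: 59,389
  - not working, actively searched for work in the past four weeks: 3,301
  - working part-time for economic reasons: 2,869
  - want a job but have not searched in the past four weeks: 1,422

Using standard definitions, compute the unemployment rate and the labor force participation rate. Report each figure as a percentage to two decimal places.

Unemployment rate ≈ 6.67%; labor force participation rate ≈ 66.06%.

Employed = 59,389 + 2,869 = 62,258 (anyone who worked, including part-time for economic reasons, counts as employed).
Unemployed = 1,147 + 3,301 = 4,448 (jobless and actively searching, or on temporary layoff).
Labor force = 62,258 + 4,448 = 66,706.
Not in labor force = 18,853 + 7,929 + 6,064 + 1,422 = 34,268 (those not working and not actively searching are outside the labor force — including those who want a job but have given up searching).
Civilian working-age population = 66,706 + 34,268 = 100,974.
Unemployment rate = 4,448 / 66,706 = 6.67%.
Labor force participation rate = 66,706 / 100,974 = 66.06%.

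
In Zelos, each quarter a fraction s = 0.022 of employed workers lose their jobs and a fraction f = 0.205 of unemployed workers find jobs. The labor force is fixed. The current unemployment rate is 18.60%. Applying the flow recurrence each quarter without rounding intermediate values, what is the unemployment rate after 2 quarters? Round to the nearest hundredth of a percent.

Unemployment rate after two quarters ≈ 15.01%.

With a fixed labor force, u_{t+1} = u_t + s·(1−u_t) − f·u_t = u_t·(1−s−f) + s.
Here 1−s−f = 0.773 and s = 0.022.
u_1 = 0.186000 × 0.773 + 0.022 = 0.165778.
u_2 = 0.165778 × 0.773 + 0.022 = 0.150146.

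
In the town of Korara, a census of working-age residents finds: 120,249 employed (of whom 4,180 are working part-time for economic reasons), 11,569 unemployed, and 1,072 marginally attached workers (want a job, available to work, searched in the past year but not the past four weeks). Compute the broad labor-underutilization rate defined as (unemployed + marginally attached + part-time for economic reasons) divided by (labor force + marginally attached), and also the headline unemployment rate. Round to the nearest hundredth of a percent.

Broad underutilization rate ≈ 12.66%; headline unemployment rate ≈ 8.78%.

Labor force = 120,249 + 11,569 = 131,818.
Numerator = 11,569 + 1,072 + 4,180 = 16,821.
Denominator = 131,818 + 1,072 = 132,890.
Broad rate = 16,821 / 132,890 = 12.66%.
Headline unemployment rate = 11,569 / 131,818 = 8.78%.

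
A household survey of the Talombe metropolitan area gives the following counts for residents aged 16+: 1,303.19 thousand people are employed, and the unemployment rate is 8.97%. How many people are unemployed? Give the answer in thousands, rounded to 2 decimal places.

Let U be the number unemployed. The labor force is E + U, and U/(E+U) = 0.0897.
So U = 0.0897 × 1,303.19 / (1 − 0.0897) = 116.8961 / 0.9103 ≈ 128.41 thousand.

About 128.41 thousand are unemployed.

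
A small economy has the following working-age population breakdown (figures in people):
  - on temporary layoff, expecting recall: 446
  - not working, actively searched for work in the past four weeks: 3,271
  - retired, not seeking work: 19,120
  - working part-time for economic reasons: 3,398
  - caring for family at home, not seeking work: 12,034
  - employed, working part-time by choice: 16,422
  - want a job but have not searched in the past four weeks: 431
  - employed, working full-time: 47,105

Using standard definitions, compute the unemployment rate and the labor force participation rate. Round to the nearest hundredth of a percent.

Unemployment rate ≈ 5.26%; labor force participation rate ≈ 69.10%.

Employed = 3,398 + 16,422 + 47,105 = 66,925 (anyone who worked, including part-time for economic reasons, counts as employed).
Unemployed = 446 + 3,271 = 3,717 (jobless and actively searching, or on temporary layoff).
Labor force = 66,925 + 3,717 = 70,642.
Not in labor force = 19,120 + 12,034 + 431 = 31,585 (those not working and not actively searching are outside the labor force — including those who want a job but have given up searching).
Civilian working-age population = 70,642 + 31,585 = 102,227.
Unemployment rate = 3,717 / 70,642 = 5.26%.
Labor force participation rate = 70,642 / 102,227 = 69.10%.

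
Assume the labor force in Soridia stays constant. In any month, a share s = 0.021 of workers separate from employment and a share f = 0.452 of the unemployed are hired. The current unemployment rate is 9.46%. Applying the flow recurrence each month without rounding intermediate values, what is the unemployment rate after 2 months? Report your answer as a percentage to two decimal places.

With a fixed labor force, u_{t+1} = u_t + s·(1−u_t) − f·u_t = u_t·(1−s−f) + s.
Here 1−s−f = 0.527 and s = 0.021.
u_1 = 0.094600 × 0.527 + 0.021 = 0.070854.
u_2 = 0.070854 × 0.527 + 0.021 = 0.058340.

Unemployment rate after two months ≈ 5.83%.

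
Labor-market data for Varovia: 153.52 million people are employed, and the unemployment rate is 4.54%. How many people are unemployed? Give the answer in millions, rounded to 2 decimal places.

Let U be the number unemployed. The labor force is E + U, and U/(E+U) = 0.0454.
So U = 0.0454 × 153.52 / (1 − 0.0454) = 6.9698 / 0.9546 ≈ 7.30 million.

About 7.30 million are unemployed.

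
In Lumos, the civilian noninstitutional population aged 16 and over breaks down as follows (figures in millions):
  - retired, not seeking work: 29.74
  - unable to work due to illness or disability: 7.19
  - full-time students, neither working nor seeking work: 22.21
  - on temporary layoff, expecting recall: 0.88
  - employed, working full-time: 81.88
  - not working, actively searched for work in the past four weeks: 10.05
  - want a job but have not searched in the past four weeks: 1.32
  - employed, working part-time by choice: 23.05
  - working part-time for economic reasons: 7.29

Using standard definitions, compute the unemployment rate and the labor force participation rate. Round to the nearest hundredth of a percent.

Employed = 81.88 + 23.05 + 7.29 = 112.22 million (anyone who worked, including part-time for economic reasons, counts as employed).
Unemployed = 0.88 + 10.05 = 10.93 million (jobless and actively searching, or on temporary layoff).
Labor force = 112.22 + 10.93 = 123.15 million.
Not in labor force = 29.74 + 7.19 + 22.21 + 1.32 = 60.46 million (those not working and not actively searching are outside the labor force — including those who want a job but have given up searching).
Civilian working-age population = 123.15 + 60.46 = 183.61 million.
Unemployment rate = 10.93 / 123.15 = 8.88%.
Labor force participation rate = 123.15 / 183.61 = 67.07%.

Unemployment rate ≈ 8.88%; labor force participation rate ≈ 67.07%.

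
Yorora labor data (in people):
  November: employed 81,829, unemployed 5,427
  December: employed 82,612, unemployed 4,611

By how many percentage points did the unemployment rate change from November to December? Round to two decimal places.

The unemployment rate changed by −0.93 percentage points.

November: labor force = 81,829 + 5,427 = 87,256; u = 5,427/87,256 = 6.22%.
December: labor force = 82,612 + 4,611 = 87,223; u = 4,611/87,223 = 5.29%.
Change = 5.29% − 6.22% = −0.93 pp.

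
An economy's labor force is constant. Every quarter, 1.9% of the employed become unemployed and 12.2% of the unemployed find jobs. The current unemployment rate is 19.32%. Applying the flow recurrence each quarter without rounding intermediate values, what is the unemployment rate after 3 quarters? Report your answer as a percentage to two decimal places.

Unemployment rate after three quarters ≈ 17.18%.

With a fixed labor force, u_{t+1} = u_t + s·(1−u_t) − f·u_t = u_t·(1−s−f) + s.
Here 1−s−f = 0.859 and s = 0.019.
u_1 = 0.193200 × 0.859 + 0.019 = 0.184959.
u_2 = 0.184959 × 0.859 + 0.019 = 0.177880.
u_3 = 0.177880 × 0.859 + 0.019 = 0.171799.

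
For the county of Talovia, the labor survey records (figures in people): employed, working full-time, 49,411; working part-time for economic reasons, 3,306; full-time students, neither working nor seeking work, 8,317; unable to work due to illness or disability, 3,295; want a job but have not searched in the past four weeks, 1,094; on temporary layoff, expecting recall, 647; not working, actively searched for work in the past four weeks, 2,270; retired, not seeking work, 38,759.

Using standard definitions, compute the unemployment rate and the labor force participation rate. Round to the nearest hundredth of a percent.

Unemployment rate ≈ 5.24%; labor force participation rate ≈ 51.95%.

Employed = 49,411 + 3,306 = 52,717 (anyone who worked, including part-time for economic reasons, counts as employed).
Unemployed = 647 + 2,270 = 2,917 (jobless and actively searching, or on temporary layoff).
Labor force = 52,717 + 2,917 = 55,634.
Not in labor force = 8,317 + 3,295 + 1,094 + 38,759 = 51,465 (those not working and not actively searching are outside the labor force — including those who want a job but have given up searching).
Civilian working-age population = 55,634 + 51,465 = 107,099.
Unemployment rate = 2,917 / 55,634 = 5.24%.
Labor force participation rate = 55,634 / 107,099 = 51.95%.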